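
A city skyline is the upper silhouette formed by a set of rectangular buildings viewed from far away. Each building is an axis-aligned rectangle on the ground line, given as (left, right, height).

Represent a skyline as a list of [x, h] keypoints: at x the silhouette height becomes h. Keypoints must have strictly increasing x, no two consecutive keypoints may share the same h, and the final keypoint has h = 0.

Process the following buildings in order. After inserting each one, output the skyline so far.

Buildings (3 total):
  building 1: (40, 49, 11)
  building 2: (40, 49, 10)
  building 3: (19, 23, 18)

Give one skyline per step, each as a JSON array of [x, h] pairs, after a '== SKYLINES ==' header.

== SKYLINES ==
[[40,11],[49,0]]
[[40,11],[49,0]]
[[19,18],[23,0],[40,11],[49,0]]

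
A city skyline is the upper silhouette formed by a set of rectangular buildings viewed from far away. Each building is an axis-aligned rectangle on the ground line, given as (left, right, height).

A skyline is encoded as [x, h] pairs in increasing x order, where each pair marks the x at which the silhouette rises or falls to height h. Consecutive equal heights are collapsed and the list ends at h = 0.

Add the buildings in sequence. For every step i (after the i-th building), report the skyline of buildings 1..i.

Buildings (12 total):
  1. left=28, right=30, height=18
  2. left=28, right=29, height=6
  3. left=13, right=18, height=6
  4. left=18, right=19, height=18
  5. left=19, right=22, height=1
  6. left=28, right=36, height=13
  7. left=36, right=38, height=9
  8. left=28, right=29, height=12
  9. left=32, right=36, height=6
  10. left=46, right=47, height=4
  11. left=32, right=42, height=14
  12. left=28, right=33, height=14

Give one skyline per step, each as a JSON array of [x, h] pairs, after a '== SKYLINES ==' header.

== SKYLINES ==
[[28,18],[30,0]]
[[28,18],[30,0]]
[[13,6],[18,0],[28,18],[30,0]]
[[13,6],[18,18],[19,0],[28,18],[30,0]]
[[13,6],[18,18],[19,1],[22,0],[28,18],[30,0]]
[[13,6],[18,18],[19,1],[22,0],[28,18],[30,13],[36,0]]
[[13,6],[18,18],[19,1],[22,0],[28,18],[30,13],[36,9],[38,0]]
[[13,6],[18,18],[19,1],[22,0],[28,18],[30,13],[36,9],[38,0]]
[[13,6],[18,18],[19,1],[22,0],[28,18],[30,13],[36,9],[38,0]]
[[13,6],[18,18],[19,1],[22,0],[28,18],[30,13],[36,9],[38,0],[46,4],[47,0]]
[[13,6],[18,18],[19,1],[22,0],[28,18],[30,13],[32,14],[42,0],[46,4],[47,0]]
[[13,6],[18,18],[19,1],[22,0],[28,18],[30,14],[42,0],[46,4],[47,0]]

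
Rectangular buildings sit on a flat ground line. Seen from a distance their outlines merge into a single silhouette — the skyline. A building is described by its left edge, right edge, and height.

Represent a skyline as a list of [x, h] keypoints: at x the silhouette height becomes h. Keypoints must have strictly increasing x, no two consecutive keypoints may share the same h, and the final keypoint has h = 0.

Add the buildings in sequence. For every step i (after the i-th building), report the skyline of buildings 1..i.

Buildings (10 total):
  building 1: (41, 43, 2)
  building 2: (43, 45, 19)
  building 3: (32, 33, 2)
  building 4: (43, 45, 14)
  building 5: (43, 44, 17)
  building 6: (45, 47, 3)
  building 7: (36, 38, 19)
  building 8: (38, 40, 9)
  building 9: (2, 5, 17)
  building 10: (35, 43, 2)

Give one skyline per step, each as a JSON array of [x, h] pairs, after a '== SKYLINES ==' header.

== SKYLINES ==
[[41,2],[43,0]]
[[41,2],[43,19],[45,0]]
[[32,2],[33,0],[41,2],[43,19],[45,0]]
[[32,2],[33,0],[41,2],[43,19],[45,0]]
[[32,2],[33,0],[41,2],[43,19],[45,0]]
[[32,2],[33,0],[41,2],[43,19],[45,3],[47,0]]
[[32,2],[33,0],[36,19],[38,0],[41,2],[43,19],[45,3],[47,0]]
[[32,2],[33,0],[36,19],[38,9],[40,0],[41,2],[43,19],[45,3],[47,0]]
[[2,17],[5,0],[32,2],[33,0],[36,19],[38,9],[40,0],[41,2],[43,19],[45,3],[47,0]]
[[2,17],[5,0],[32,2],[33,0],[35,2],[36,19],[38,9],[40,2],[43,19],[45,3],[47,0]]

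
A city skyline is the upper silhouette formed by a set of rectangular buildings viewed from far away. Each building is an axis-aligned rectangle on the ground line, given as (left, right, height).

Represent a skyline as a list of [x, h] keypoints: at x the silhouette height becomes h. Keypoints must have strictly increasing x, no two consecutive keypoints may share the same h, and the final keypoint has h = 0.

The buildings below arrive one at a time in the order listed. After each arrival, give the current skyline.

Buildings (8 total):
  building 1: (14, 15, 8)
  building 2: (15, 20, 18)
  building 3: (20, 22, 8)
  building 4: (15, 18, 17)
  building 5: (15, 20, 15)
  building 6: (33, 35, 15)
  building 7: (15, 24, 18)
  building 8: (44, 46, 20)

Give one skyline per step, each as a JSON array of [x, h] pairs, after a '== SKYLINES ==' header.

== SKYLINES ==
[[14,8],[15,0]]
[[14,8],[15,18],[20,0]]
[[14,8],[15,18],[20,8],[22,0]]
[[14,8],[15,18],[20,8],[22,0]]
[[14,8],[15,18],[20,8],[22,0]]
[[14,8],[15,18],[20,8],[22,0],[33,15],[35,0]]
[[14,8],[15,18],[24,0],[33,15],[35,0]]
[[14,8],[15,18],[24,0],[33,15],[35,0],[44,20],[46,0]]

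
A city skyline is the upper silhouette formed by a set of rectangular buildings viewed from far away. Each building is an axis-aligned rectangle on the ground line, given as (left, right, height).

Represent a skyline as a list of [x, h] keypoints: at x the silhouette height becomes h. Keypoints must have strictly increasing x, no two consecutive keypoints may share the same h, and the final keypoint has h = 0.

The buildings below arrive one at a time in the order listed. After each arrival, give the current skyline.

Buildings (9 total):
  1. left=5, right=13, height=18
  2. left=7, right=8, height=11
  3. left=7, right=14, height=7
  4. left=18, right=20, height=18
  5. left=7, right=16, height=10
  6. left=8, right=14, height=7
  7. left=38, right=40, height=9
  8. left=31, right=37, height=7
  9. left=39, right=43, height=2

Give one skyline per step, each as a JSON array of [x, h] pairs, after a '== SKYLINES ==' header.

== SKYLINES ==
[[5,18],[13,0]]
[[5,18],[13,0]]
[[5,18],[13,7],[14,0]]
[[5,18],[13,7],[14,0],[18,18],[20,0]]
[[5,18],[13,10],[16,0],[18,18],[20,0]]
[[5,18],[13,10],[16,0],[18,18],[20,0]]
[[5,18],[13,10],[16,0],[18,18],[20,0],[38,9],[40,0]]
[[5,18],[13,10],[16,0],[18,18],[20,0],[31,7],[37,0],[38,9],[40,0]]
[[5,18],[13,10],[16,0],[18,18],[20,0],[31,7],[37,0],[38,9],[40,2],[43,0]]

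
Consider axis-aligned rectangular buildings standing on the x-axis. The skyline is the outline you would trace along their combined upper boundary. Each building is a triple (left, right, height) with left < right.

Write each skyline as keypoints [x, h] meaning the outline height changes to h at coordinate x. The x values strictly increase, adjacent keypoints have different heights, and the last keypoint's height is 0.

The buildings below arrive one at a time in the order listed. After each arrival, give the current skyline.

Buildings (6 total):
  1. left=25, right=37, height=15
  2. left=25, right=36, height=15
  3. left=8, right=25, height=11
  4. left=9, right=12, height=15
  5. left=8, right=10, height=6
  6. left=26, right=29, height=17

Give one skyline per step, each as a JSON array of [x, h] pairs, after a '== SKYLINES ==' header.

== SKYLINES ==
[[25,15],[37,0]]
[[25,15],[37,0]]
[[8,11],[25,15],[37,0]]
[[8,11],[9,15],[12,11],[25,15],[37,0]]
[[8,11],[9,15],[12,11],[25,15],[37,0]]
[[8,11],[9,15],[12,11],[25,15],[26,17],[29,15],[37,0]]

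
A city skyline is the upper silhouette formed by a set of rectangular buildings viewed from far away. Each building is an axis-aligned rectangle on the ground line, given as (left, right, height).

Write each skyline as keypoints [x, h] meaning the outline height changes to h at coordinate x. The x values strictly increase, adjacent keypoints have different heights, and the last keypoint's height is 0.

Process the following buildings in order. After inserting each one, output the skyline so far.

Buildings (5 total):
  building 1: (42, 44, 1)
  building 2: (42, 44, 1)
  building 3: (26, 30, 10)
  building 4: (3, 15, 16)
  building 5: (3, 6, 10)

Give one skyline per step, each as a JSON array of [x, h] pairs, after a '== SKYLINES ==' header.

== SKYLINES ==
[[42,1],[44,0]]
[[42,1],[44,0]]
[[26,10],[30,0],[42,1],[44,0]]
[[3,16],[15,0],[26,10],[30,0],[42,1],[44,0]]
[[3,16],[15,0],[26,10],[30,0],[42,1],[44,0]]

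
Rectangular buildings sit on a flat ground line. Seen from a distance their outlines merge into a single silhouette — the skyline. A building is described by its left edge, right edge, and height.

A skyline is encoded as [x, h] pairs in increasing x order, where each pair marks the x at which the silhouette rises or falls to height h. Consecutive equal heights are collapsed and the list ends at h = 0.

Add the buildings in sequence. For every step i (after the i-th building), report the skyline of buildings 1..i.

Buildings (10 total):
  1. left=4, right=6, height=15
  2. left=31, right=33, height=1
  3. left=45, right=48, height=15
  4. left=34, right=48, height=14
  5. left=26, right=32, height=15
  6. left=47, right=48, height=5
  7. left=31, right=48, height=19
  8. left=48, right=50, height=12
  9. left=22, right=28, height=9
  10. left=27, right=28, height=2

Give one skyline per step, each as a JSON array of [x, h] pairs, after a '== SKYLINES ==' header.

== SKYLINES ==
[[4,15],[6,0]]
[[4,15],[6,0],[31,1],[33,0]]
[[4,15],[6,0],[31,1],[33,0],[45,15],[48,0]]
[[4,15],[6,0],[31,1],[33,0],[34,14],[45,15],[48,0]]
[[4,15],[6,0],[26,15],[32,1],[33,0],[34,14],[45,15],[48,0]]
[[4,15],[6,0],[26,15],[32,1],[33,0],[34,14],[45,15],[48,0]]
[[4,15],[6,0],[26,15],[31,19],[48,0]]
[[4,15],[6,0],[26,15],[31,19],[48,12],[50,0]]
[[4,15],[6,0],[22,9],[26,15],[31,19],[48,12],[50,0]]
[[4,15],[6,0],[22,9],[26,15],[31,19],[48,12],[50,0]]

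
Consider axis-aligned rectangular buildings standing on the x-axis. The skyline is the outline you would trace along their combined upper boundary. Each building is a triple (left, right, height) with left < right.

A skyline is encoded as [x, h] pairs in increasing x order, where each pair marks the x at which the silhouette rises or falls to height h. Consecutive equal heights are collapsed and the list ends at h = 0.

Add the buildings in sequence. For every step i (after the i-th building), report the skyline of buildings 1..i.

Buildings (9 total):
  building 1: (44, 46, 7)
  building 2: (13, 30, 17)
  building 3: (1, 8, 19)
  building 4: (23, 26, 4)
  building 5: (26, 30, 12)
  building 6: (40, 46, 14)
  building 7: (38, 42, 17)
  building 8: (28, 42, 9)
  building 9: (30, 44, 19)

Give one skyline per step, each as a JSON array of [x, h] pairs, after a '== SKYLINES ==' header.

== SKYLINES ==
[[44,7],[46,0]]
[[13,17],[30,0],[44,7],[46,0]]
[[1,19],[8,0],[13,17],[30,0],[44,7],[46,0]]
[[1,19],[8,0],[13,17],[30,0],[44,7],[46,0]]
[[1,19],[8,0],[13,17],[30,0],[44,7],[46,0]]
[[1,19],[8,0],[13,17],[30,0],[40,14],[46,0]]
[[1,19],[8,0],[13,17],[30,0],[38,17],[42,14],[46,0]]
[[1,19],[8,0],[13,17],[30,9],[38,17],[42,14],[46,0]]
[[1,19],[8,0],[13,17],[30,19],[44,14],[46,0]]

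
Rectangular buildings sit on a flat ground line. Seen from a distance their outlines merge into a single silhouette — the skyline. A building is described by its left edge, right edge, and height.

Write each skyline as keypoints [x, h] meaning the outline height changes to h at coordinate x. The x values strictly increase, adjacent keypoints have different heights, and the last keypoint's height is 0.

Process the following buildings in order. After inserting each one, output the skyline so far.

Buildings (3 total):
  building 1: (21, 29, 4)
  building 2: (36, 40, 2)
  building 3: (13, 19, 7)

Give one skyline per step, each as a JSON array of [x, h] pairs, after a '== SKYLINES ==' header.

== SKYLINES ==
[[21,4],[29,0]]
[[21,4],[29,0],[36,2],[40,0]]
[[13,7],[19,0],[21,4],[29,0],[36,2],[40,0]]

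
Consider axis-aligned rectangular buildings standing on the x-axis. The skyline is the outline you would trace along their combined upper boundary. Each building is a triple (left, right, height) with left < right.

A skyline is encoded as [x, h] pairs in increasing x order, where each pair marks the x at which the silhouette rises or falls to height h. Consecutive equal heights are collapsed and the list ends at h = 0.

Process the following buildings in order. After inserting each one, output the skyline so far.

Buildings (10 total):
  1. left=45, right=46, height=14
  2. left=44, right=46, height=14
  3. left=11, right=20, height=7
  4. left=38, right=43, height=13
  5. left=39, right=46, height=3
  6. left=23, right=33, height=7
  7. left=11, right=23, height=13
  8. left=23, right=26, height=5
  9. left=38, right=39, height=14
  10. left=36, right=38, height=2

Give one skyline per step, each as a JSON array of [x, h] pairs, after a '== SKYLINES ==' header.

== SKYLINES ==
[[45,14],[46,0]]
[[44,14],[46,0]]
[[11,7],[20,0],[44,14],[46,0]]
[[11,7],[20,0],[38,13],[43,0],[44,14],[46,0]]
[[11,7],[20,0],[38,13],[43,3],[44,14],[46,0]]
[[11,7],[20,0],[23,7],[33,0],[38,13],[43,3],[44,14],[46,0]]
[[11,13],[23,7],[33,0],[38,13],[43,3],[44,14],[46,0]]
[[11,13],[23,7],[33,0],[38,13],[43,3],[44,14],[46,0]]
[[11,13],[23,7],[33,0],[38,14],[39,13],[43,3],[44,14],[46,0]]
[[11,13],[23,7],[33,0],[36,2],[38,14],[39,13],[43,3],[44,14],[46,0]]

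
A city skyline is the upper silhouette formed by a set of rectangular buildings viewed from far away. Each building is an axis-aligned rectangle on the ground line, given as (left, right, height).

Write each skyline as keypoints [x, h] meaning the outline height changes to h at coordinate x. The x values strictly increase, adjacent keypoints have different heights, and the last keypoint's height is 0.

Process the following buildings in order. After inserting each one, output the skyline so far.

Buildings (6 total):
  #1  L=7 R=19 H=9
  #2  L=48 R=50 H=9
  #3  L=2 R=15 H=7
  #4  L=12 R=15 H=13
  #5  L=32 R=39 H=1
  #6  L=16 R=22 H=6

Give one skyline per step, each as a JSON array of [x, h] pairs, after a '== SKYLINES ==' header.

== SKYLINES ==
[[7,9],[19,0]]
[[7,9],[19,0],[48,9],[50,0]]
[[2,7],[7,9],[19,0],[48,9],[50,0]]
[[2,7],[7,9],[12,13],[15,9],[19,0],[48,9],[50,0]]
[[2,7],[7,9],[12,13],[15,9],[19,0],[32,1],[39,0],[48,9],[50,0]]
[[2,7],[7,9],[12,13],[15,9],[19,6],[22,0],[32,1],[39,0],[48,9],[50,0]]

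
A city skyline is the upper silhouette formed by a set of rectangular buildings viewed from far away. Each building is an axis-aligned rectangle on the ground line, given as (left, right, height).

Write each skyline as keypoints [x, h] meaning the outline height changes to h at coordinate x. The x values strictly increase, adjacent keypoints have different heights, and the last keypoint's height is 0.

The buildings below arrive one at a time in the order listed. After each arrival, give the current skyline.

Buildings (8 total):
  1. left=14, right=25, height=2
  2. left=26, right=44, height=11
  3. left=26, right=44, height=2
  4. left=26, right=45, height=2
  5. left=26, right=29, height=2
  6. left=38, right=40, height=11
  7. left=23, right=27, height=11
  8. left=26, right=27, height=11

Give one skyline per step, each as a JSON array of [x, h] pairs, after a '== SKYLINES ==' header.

== SKYLINES ==
[[14,2],[25,0]]
[[14,2],[25,0],[26,11],[44,0]]
[[14,2],[25,0],[26,11],[44,0]]
[[14,2],[25,0],[26,11],[44,2],[45,0]]
[[14,2],[25,0],[26,11],[44,2],[45,0]]
[[14,2],[25,0],[26,11],[44,2],[45,0]]
[[14,2],[23,11],[44,2],[45,0]]
[[14,2],[23,11],[44,2],[45,0]]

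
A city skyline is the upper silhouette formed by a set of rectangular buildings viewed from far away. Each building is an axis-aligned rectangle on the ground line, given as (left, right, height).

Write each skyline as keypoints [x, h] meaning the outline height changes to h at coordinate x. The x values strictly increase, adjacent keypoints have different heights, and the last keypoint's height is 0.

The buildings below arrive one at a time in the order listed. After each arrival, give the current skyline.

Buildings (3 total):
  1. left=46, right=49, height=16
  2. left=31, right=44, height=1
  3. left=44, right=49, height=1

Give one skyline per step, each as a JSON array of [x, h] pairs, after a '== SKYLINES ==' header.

== SKYLINES ==
[[46,16],[49,0]]
[[31,1],[44,0],[46,16],[49,0]]
[[31,1],[46,16],[49,0]]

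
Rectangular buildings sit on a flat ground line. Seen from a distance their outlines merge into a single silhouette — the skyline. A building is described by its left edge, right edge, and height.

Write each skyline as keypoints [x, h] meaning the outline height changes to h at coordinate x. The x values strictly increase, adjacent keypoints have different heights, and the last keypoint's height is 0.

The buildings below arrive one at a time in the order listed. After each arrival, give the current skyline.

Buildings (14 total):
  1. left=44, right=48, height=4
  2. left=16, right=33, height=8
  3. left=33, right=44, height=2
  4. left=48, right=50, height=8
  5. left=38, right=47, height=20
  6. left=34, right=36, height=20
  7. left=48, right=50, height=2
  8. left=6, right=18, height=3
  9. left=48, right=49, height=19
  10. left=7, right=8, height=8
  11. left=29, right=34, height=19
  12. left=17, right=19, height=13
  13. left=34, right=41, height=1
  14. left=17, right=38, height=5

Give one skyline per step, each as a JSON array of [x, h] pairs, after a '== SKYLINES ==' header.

== SKYLINES ==
[[44,4],[48,0]]
[[16,8],[33,0],[44,4],[48,0]]
[[16,8],[33,2],[44,4],[48,0]]
[[16,8],[33,2],[44,4],[48,8],[50,0]]
[[16,8],[33,2],[38,20],[47,4],[48,8],[50,0]]
[[16,8],[33,2],[34,20],[36,2],[38,20],[47,4],[48,8],[50,0]]
[[16,8],[33,2],[34,20],[36,2],[38,20],[47,4],[48,8],[50,0]]
[[6,3],[16,8],[33,2],[34,20],[36,2],[38,20],[47,4],[48,8],[50,0]]
[[6,3],[16,8],[33,2],[34,20],[36,2],[38,20],[47,4],[48,19],[49,8],[50,0]]
[[6,3],[7,8],[8,3],[16,8],[33,2],[34,20],[36,2],[38,20],[47,4],[48,19],[49,8],[50,0]]
[[6,3],[7,8],[8,3],[16,8],[29,19],[34,20],[36,2],[38,20],[47,4],[48,19],[49,8],[50,0]]
[[6,3],[7,8],[8,3],[16,8],[17,13],[19,8],[29,19],[34,20],[36,2],[38,20],[47,4],[48,19],[49,8],[50,0]]
[[6,3],[7,8],[8,3],[16,8],[17,13],[19,8],[29,19],[34,20],[36,2],[38,20],[47,4],[48,19],[49,8],[50,0]]
[[6,3],[7,8],[8,3],[16,8],[17,13],[19,8],[29,19],[34,20],[36,5],[38,20],[47,4],[48,19],[49,8],[50,0]]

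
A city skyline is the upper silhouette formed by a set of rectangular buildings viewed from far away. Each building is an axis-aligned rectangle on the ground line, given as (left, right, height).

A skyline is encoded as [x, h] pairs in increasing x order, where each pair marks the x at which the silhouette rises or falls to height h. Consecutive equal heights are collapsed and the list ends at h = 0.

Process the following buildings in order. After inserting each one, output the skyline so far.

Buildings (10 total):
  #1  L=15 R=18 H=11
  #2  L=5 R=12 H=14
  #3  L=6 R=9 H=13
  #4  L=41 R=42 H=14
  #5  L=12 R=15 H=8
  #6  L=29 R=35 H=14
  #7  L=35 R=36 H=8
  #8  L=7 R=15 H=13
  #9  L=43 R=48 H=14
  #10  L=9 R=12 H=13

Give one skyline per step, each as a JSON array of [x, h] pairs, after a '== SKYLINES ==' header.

== SKYLINES ==
[[15,11],[18,0]]
[[5,14],[12,0],[15,11],[18,0]]
[[5,14],[12,0],[15,11],[18,0]]
[[5,14],[12,0],[15,11],[18,0],[41,14],[42,0]]
[[5,14],[12,8],[15,11],[18,0],[41,14],[42,0]]
[[5,14],[12,8],[15,11],[18,0],[29,14],[35,0],[41,14],[42,0]]
[[5,14],[12,8],[15,11],[18,0],[29,14],[35,8],[36,0],[41,14],[42,0]]
[[5,14],[12,13],[15,11],[18,0],[29,14],[35,8],[36,0],[41,14],[42,0]]
[[5,14],[12,13],[15,11],[18,0],[29,14],[35,8],[36,0],[41,14],[42,0],[43,14],[48,0]]
[[5,14],[12,13],[15,11],[18,0],[29,14],[35,8],[36,0],[41,14],[42,0],[43,14],[48,0]]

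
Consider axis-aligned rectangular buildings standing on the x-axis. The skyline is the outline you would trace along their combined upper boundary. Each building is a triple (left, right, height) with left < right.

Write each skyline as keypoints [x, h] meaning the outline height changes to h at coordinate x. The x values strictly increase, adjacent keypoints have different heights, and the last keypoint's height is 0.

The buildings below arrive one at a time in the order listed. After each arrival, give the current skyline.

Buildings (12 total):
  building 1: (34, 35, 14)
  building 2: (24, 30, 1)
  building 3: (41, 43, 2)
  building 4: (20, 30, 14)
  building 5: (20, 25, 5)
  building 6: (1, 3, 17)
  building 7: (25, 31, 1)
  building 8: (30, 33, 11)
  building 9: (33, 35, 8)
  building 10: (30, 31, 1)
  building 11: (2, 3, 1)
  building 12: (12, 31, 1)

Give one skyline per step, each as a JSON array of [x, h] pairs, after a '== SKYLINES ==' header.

== SKYLINES ==
[[34,14],[35,0]]
[[24,1],[30,0],[34,14],[35,0]]
[[24,1],[30,0],[34,14],[35,0],[41,2],[43,0]]
[[20,14],[30,0],[34,14],[35,0],[41,2],[43,0]]
[[20,14],[30,0],[34,14],[35,0],[41,2],[43,0]]
[[1,17],[3,0],[20,14],[30,0],[34,14],[35,0],[41,2],[43,0]]
[[1,17],[3,0],[20,14],[30,1],[31,0],[34,14],[35,0],[41,2],[43,0]]
[[1,17],[3,0],[20,14],[30,11],[33,0],[34,14],[35,0],[41,2],[43,0]]
[[1,17],[3,0],[20,14],[30,11],[33,8],[34,14],[35,0],[41,2],[43,0]]
[[1,17],[3,0],[20,14],[30,11],[33,8],[34,14],[35,0],[41,2],[43,0]]
[[1,17],[3,0],[20,14],[30,11],[33,8],[34,14],[35,0],[41,2],[43,0]]
[[1,17],[3,0],[12,1],[20,14],[30,11],[33,8],[34,14],[35,0],[41,2],[43,0]]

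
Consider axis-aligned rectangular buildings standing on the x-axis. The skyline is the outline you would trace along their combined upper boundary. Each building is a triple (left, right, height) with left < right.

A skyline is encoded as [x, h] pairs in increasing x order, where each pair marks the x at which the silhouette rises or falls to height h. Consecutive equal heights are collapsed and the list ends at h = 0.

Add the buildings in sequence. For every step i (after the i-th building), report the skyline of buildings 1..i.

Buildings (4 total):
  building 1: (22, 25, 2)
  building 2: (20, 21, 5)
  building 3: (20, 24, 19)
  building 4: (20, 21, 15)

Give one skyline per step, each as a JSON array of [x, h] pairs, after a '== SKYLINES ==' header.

== SKYLINES ==
[[22,2],[25,0]]
[[20,5],[21,0],[22,2],[25,0]]
[[20,19],[24,2],[25,0]]
[[20,19],[24,2],[25,0]]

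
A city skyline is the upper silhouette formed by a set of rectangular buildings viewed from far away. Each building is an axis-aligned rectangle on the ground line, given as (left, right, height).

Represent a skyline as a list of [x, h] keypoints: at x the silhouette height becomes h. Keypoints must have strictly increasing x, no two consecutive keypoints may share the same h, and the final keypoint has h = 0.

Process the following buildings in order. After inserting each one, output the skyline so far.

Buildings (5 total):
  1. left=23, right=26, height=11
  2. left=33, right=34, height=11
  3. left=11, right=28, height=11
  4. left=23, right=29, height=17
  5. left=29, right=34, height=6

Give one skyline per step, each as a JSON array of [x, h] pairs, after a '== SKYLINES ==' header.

== SKYLINES ==
[[23,11],[26,0]]
[[23,11],[26,0],[33,11],[34,0]]
[[11,11],[28,0],[33,11],[34,0]]
[[11,11],[23,17],[29,0],[33,11],[34,0]]
[[11,11],[23,17],[29,6],[33,11],[34,0]]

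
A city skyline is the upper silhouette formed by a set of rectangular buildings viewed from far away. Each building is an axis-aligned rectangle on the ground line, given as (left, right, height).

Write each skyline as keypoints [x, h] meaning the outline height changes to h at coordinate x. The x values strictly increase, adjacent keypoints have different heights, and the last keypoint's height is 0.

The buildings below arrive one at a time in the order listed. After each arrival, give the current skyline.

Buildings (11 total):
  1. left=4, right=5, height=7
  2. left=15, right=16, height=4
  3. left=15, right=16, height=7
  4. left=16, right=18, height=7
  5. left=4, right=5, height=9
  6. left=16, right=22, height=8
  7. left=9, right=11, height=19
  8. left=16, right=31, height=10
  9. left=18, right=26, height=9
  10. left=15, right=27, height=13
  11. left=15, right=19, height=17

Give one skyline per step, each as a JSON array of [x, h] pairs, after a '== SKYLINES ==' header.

== SKYLINES ==
[[4,7],[5,0]]
[[4,7],[5,0],[15,4],[16,0]]
[[4,7],[5,0],[15,7],[16,0]]
[[4,7],[5,0],[15,7],[18,0]]
[[4,9],[5,0],[15,7],[18,0]]
[[4,9],[5,0],[15,7],[16,8],[22,0]]
[[4,9],[5,0],[9,19],[11,0],[15,7],[16,8],[22,0]]
[[4,9],[5,0],[9,19],[11,0],[15,7],[16,10],[31,0]]
[[4,9],[5,0],[9,19],[11,0],[15,7],[16,10],[31,0]]
[[4,9],[5,0],[9,19],[11,0],[15,13],[27,10],[31,0]]
[[4,9],[5,0],[9,19],[11,0],[15,17],[19,13],[27,10],[31,0]]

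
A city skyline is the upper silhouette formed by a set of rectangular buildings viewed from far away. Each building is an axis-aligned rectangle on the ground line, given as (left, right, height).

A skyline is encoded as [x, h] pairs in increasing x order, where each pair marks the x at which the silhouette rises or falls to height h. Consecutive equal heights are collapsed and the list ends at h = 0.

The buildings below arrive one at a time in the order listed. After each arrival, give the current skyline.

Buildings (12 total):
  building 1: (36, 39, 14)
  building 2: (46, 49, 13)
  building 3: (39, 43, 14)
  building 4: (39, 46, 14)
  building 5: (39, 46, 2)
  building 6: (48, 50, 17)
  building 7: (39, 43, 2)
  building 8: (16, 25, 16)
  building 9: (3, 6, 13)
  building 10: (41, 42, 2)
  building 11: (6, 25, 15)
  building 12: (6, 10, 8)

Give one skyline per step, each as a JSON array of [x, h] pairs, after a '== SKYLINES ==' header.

== SKYLINES ==
[[36,14],[39,0]]
[[36,14],[39,0],[46,13],[49,0]]
[[36,14],[43,0],[46,13],[49,0]]
[[36,14],[46,13],[49,0]]
[[36,14],[46,13],[49,0]]
[[36,14],[46,13],[48,17],[50,0]]
[[36,14],[46,13],[48,17],[50,0]]
[[16,16],[25,0],[36,14],[46,13],[48,17],[50,0]]
[[3,13],[6,0],[16,16],[25,0],[36,14],[46,13],[48,17],[50,0]]
[[3,13],[6,0],[16,16],[25,0],[36,14],[46,13],[48,17],[50,0]]
[[3,13],[6,15],[16,16],[25,0],[36,14],[46,13],[48,17],[50,0]]
[[3,13],[6,15],[16,16],[25,0],[36,14],[46,13],[48,17],[50,0]]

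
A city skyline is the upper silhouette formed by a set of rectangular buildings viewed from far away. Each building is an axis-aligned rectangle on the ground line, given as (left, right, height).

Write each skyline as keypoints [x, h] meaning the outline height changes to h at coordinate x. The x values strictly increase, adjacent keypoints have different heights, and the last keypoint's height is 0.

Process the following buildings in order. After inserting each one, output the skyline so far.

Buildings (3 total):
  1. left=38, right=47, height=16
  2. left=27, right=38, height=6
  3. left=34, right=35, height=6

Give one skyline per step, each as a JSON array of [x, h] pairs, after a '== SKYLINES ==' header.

== SKYLINES ==
[[38,16],[47,0]]
[[27,6],[38,16],[47,0]]
[[27,6],[38,16],[47,0]]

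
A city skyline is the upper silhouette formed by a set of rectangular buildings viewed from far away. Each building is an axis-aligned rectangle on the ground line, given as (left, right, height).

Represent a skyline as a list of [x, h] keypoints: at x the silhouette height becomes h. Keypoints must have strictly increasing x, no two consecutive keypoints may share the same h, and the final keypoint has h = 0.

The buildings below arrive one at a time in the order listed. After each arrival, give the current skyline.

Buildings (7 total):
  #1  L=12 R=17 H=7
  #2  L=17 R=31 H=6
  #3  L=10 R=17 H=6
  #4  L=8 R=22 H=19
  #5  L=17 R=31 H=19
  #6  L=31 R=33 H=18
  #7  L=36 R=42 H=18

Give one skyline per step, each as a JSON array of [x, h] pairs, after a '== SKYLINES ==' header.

== SKYLINES ==
[[12,7],[17,0]]
[[12,7],[17,6],[31,0]]
[[10,6],[12,7],[17,6],[31,0]]
[[8,19],[22,6],[31,0]]
[[8,19],[31,0]]
[[8,19],[31,18],[33,0]]
[[8,19],[31,18],[33,0],[36,18],[42,0]]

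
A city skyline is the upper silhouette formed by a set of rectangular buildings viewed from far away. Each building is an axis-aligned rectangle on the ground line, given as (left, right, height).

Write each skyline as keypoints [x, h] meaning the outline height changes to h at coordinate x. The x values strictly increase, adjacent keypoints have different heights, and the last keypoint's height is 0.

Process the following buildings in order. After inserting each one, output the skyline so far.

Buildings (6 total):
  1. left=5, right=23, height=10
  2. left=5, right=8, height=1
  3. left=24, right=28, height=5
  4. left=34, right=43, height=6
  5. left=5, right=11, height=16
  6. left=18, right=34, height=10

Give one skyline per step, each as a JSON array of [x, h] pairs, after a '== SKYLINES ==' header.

== SKYLINES ==
[[5,10],[23,0]]
[[5,10],[23,0]]
[[5,10],[23,0],[24,5],[28,0]]
[[5,10],[23,0],[24,5],[28,0],[34,6],[43,0]]
[[5,16],[11,10],[23,0],[24,5],[28,0],[34,6],[43,0]]
[[5,16],[11,10],[34,6],[43,0]]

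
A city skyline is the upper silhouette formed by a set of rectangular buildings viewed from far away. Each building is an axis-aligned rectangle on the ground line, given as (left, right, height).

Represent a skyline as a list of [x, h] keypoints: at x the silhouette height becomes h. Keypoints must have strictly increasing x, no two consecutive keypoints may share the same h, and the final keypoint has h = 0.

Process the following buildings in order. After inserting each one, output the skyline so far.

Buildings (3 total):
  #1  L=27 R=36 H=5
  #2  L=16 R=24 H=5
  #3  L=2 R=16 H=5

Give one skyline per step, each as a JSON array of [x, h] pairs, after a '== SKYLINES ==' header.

== SKYLINES ==
[[27,5],[36,0]]
[[16,5],[24,0],[27,5],[36,0]]
[[2,5],[24,0],[27,5],[36,0]]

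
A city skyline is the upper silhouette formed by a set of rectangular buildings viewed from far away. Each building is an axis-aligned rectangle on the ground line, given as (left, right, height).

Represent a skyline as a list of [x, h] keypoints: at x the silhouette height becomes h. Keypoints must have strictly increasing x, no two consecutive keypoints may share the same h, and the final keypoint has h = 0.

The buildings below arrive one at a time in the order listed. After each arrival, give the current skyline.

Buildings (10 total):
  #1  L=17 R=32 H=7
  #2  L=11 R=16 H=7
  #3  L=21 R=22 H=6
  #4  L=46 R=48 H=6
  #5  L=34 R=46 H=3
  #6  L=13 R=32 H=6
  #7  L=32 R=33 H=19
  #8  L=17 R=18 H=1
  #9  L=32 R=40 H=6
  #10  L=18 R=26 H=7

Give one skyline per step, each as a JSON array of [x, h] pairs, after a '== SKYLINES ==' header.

== SKYLINES ==
[[17,7],[32,0]]
[[11,7],[16,0],[17,7],[32,0]]
[[11,7],[16,0],[17,7],[32,0]]
[[11,7],[16,0],[17,7],[32,0],[46,6],[48,0]]
[[11,7],[16,0],[17,7],[32,0],[34,3],[46,6],[48,0]]
[[11,7],[16,6],[17,7],[32,0],[34,3],[46,6],[48,0]]
[[11,7],[16,6],[17,7],[32,19],[33,0],[34,3],[46,6],[48,0]]
[[11,7],[16,6],[17,7],[32,19],[33,0],[34,3],[46,6],[48,0]]
[[11,7],[16,6],[17,7],[32,19],[33,6],[40,3],[46,6],[48,0]]
[[11,7],[16,6],[17,7],[32,19],[33,6],[40,3],[46,6],[48,0]]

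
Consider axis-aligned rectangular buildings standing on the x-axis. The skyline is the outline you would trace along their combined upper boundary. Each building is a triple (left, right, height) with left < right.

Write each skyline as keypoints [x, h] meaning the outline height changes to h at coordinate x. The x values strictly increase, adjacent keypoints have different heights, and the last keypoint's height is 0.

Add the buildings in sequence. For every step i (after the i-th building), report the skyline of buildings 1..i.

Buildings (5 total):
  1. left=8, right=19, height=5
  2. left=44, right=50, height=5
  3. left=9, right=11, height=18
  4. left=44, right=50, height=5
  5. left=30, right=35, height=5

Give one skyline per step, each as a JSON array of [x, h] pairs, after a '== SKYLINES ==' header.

== SKYLINES ==
[[8,5],[19,0]]
[[8,5],[19,0],[44,5],[50,0]]
[[8,5],[9,18],[11,5],[19,0],[44,5],[50,0]]
[[8,5],[9,18],[11,5],[19,0],[44,5],[50,0]]
[[8,5],[9,18],[11,5],[19,0],[30,5],[35,0],[44,5],[50,0]]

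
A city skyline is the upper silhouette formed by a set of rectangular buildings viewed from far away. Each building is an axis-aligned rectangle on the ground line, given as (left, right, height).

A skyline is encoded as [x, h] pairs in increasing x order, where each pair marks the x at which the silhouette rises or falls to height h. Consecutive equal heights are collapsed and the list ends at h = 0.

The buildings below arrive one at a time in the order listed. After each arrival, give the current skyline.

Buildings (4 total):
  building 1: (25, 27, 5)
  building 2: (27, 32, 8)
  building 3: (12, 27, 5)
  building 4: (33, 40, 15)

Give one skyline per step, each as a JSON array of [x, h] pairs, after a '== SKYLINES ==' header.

== SKYLINES ==
[[25,5],[27,0]]
[[25,5],[27,8],[32,0]]
[[12,5],[27,8],[32,0]]
[[12,5],[27,8],[32,0],[33,15],[40,0]]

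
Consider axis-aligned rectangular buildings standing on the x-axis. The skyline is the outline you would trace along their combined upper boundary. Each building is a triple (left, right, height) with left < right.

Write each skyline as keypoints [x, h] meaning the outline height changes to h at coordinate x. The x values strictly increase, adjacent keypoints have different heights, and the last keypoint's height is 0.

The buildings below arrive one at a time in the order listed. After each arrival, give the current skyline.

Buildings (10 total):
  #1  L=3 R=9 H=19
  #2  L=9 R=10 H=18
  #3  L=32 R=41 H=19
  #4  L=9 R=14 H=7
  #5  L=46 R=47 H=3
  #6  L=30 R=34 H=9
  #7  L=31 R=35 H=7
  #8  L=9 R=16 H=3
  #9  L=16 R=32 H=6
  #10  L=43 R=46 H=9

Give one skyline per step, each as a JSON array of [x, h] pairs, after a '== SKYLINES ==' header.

== SKYLINES ==
[[3,19],[9,0]]
[[3,19],[9,18],[10,0]]
[[3,19],[9,18],[10,0],[32,19],[41,0]]
[[3,19],[9,18],[10,7],[14,0],[32,19],[41,0]]
[[3,19],[9,18],[10,7],[14,0],[32,19],[41,0],[46,3],[47,0]]
[[3,19],[9,18],[10,7],[14,0],[30,9],[32,19],[41,0],[46,3],[47,0]]
[[3,19],[9,18],[10,7],[14,0],[30,9],[32,19],[41,0],[46,3],[47,0]]
[[3,19],[9,18],[10,7],[14,3],[16,0],[30,9],[32,19],[41,0],[46,3],[47,0]]
[[3,19],[9,18],[10,7],[14,3],[16,6],[30,9],[32,19],[41,0],[46,3],[47,0]]
[[3,19],[9,18],[10,7],[14,3],[16,6],[30,9],[32,19],[41,0],[43,9],[46,3],[47,0]]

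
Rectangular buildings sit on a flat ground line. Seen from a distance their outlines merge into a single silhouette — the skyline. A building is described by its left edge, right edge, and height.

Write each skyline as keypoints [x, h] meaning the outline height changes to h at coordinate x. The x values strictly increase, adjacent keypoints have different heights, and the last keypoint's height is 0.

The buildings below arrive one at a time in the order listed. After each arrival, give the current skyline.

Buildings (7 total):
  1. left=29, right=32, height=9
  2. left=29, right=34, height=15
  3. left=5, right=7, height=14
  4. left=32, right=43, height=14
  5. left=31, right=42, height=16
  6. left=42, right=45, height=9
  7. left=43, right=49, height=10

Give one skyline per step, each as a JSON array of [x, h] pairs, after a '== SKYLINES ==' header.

== SKYLINES ==
[[29,9],[32,0]]
[[29,15],[34,0]]
[[5,14],[7,0],[29,15],[34,0]]
[[5,14],[7,0],[29,15],[34,14],[43,0]]
[[5,14],[7,0],[29,15],[31,16],[42,14],[43,0]]
[[5,14],[7,0],[29,15],[31,16],[42,14],[43,9],[45,0]]
[[5,14],[7,0],[29,15],[31,16],[42,14],[43,10],[49,0]]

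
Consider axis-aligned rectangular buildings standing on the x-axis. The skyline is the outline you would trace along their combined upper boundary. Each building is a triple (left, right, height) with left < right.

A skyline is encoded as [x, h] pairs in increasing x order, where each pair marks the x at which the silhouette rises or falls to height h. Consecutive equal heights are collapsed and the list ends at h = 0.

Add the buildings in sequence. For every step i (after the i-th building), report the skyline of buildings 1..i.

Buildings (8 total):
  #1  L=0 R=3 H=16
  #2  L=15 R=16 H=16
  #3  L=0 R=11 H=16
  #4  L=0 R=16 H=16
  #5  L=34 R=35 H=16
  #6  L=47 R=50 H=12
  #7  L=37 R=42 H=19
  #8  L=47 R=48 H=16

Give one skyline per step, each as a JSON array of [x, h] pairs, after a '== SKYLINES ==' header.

== SKYLINES ==
[[0,16],[3,0]]
[[0,16],[3,0],[15,16],[16,0]]
[[0,16],[11,0],[15,16],[16,0]]
[[0,16],[16,0]]
[[0,16],[16,0],[34,16],[35,0]]
[[0,16],[16,0],[34,16],[35,0],[47,12],[50,0]]
[[0,16],[16,0],[34,16],[35,0],[37,19],[42,0],[47,12],[50,0]]
[[0,16],[16,0],[34,16],[35,0],[37,19],[42,0],[47,16],[48,12],[50,0]]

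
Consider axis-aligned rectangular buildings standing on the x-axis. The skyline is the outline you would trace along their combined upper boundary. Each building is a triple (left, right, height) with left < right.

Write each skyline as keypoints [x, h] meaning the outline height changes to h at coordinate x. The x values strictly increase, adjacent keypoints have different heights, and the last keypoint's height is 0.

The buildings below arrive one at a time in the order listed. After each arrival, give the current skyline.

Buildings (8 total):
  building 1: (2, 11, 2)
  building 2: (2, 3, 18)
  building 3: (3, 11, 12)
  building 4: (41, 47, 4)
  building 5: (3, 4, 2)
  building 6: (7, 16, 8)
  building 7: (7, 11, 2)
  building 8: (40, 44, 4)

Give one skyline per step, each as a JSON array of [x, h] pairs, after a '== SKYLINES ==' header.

== SKYLINES ==
[[2,2],[11,0]]
[[2,18],[3,2],[11,0]]
[[2,18],[3,12],[11,0]]
[[2,18],[3,12],[11,0],[41,4],[47,0]]
[[2,18],[3,12],[11,0],[41,4],[47,0]]
[[2,18],[3,12],[11,8],[16,0],[41,4],[47,0]]
[[2,18],[3,12],[11,8],[16,0],[41,4],[47,0]]
[[2,18],[3,12],[11,8],[16,0],[40,4],[47,0]]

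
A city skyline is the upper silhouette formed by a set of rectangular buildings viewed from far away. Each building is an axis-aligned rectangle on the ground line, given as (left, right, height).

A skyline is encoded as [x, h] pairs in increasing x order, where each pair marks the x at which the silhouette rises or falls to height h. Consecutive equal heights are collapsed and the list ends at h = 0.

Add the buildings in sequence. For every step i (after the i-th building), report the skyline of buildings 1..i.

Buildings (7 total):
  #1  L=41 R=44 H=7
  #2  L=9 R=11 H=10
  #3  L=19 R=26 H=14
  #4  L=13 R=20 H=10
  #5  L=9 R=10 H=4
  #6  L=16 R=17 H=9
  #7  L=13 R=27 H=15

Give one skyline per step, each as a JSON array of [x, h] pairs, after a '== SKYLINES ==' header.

== SKYLINES ==
[[41,7],[44,0]]
[[9,10],[11,0],[41,7],[44,0]]
[[9,10],[11,0],[19,14],[26,0],[41,7],[44,0]]
[[9,10],[11,0],[13,10],[19,14],[26,0],[41,7],[44,0]]
[[9,10],[11,0],[13,10],[19,14],[26,0],[41,7],[44,0]]
[[9,10],[11,0],[13,10],[19,14],[26,0],[41,7],[44,0]]
[[9,10],[11,0],[13,15],[27,0],[41,7],[44,0]]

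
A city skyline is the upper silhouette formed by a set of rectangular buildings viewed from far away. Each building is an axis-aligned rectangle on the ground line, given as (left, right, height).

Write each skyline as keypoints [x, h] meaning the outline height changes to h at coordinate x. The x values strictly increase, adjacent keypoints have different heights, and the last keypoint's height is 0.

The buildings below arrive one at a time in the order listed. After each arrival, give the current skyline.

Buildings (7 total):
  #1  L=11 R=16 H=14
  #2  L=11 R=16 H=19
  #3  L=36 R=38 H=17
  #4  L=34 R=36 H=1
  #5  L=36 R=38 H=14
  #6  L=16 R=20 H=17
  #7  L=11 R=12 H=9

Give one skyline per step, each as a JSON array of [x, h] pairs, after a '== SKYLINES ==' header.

== SKYLINES ==
[[11,14],[16,0]]
[[11,19],[16,0]]
[[11,19],[16,0],[36,17],[38,0]]
[[11,19],[16,0],[34,1],[36,17],[38,0]]
[[11,19],[16,0],[34,1],[36,17],[38,0]]
[[11,19],[16,17],[20,0],[34,1],[36,17],[38,0]]
[[11,19],[16,17],[20,0],[34,1],[36,17],[38,0]]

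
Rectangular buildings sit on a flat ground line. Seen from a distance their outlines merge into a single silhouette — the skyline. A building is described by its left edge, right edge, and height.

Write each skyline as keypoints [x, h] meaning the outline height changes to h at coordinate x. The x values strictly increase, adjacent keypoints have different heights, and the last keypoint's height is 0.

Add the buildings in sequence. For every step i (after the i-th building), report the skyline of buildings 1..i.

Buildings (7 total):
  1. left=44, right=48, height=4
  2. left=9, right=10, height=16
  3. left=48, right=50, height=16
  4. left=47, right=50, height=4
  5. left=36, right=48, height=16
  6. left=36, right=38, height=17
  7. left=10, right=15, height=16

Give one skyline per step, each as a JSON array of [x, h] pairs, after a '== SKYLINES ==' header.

== SKYLINES ==
[[44,4],[48,0]]
[[9,16],[10,0],[44,4],[48,0]]
[[9,16],[10,0],[44,4],[48,16],[50,0]]
[[9,16],[10,0],[44,4],[48,16],[50,0]]
[[9,16],[10,0],[36,16],[50,0]]
[[9,16],[10,0],[36,17],[38,16],[50,0]]
[[9,16],[15,0],[36,17],[38,16],[50,0]]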